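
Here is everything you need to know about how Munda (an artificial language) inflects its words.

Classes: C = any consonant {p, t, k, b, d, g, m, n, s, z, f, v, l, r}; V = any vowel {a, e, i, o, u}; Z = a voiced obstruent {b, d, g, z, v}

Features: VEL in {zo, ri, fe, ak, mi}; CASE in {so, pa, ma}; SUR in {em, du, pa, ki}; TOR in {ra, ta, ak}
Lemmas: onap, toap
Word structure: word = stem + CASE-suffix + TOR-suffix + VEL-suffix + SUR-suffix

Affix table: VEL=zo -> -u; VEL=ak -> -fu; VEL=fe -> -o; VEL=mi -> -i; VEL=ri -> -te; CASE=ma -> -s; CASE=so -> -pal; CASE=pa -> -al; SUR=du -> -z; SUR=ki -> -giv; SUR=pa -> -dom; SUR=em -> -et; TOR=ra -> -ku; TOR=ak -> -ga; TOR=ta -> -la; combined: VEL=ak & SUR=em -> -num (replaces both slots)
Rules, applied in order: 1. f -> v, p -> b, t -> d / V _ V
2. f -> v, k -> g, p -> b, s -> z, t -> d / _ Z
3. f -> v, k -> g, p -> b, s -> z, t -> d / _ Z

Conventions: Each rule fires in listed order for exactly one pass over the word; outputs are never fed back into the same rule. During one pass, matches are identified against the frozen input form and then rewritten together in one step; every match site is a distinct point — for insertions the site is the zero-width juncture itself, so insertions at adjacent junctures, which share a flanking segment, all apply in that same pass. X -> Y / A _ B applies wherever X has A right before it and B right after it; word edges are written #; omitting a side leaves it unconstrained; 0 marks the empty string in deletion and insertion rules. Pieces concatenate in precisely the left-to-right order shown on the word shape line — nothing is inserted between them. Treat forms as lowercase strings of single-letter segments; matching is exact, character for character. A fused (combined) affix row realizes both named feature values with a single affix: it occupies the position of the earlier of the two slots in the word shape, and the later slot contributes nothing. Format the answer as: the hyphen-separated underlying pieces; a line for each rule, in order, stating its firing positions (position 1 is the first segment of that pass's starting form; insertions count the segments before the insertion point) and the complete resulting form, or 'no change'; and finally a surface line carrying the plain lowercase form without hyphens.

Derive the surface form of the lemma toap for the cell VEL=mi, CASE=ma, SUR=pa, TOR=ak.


underlying: toap-s-ga-i-dom
1. f -> v, p -> b, t -> d / V _ V: no change
2. f -> v, k -> g, p -> b, s -> z, t -> d / _ Z: fires at position(s) 5: toapzgaidom
3. f -> v, k -> g, p -> b, s -> z, t -> d / _ Z: fires at position(s) 4: toabzgaidom
surface: toabzgaidom


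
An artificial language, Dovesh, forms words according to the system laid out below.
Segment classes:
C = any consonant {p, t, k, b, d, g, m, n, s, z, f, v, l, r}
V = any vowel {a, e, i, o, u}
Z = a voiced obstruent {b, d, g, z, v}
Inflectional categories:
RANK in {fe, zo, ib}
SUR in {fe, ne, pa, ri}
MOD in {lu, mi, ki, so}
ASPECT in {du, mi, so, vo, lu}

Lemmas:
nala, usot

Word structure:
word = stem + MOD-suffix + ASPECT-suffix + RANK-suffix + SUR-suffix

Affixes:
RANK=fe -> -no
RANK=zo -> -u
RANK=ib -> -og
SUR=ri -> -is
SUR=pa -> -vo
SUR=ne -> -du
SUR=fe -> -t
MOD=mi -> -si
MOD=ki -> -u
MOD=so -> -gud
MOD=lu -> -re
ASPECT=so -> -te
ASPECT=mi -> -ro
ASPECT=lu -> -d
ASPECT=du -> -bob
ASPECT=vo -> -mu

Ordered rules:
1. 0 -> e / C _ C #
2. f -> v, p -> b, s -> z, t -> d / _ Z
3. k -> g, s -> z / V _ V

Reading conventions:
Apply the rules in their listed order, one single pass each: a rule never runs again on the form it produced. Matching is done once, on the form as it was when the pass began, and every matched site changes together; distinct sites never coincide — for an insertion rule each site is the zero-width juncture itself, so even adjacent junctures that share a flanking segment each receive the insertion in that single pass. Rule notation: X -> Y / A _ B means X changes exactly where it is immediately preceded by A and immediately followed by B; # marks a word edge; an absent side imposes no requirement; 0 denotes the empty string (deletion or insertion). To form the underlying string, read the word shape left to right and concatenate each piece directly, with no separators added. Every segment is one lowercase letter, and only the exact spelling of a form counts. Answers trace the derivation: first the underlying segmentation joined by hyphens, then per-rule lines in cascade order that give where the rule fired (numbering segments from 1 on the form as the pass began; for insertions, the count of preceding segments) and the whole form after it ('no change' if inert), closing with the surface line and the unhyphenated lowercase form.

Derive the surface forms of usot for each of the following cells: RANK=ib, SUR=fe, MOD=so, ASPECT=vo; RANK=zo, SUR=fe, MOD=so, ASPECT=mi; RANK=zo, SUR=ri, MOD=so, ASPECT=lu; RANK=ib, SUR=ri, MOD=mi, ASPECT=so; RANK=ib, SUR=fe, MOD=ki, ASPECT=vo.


cell RANK=ib, SUR=fe, MOD=so, ASPECT=vo:
underlying: usot-gud-mu-og-t
1. 0 -> e / C _ C #: inserts after position(s) 11: usotgudmuoget
2. f -> v, p -> b, s -> z, t -> d / _ Z: fires at position(s) 4: usodgudmuoget
3. k -> g, s -> z / V _ V: fires at position(s) 2: uzodgudmuoget
surface: uzodgudmuoget

cell RANK=zo, SUR=fe, MOD=so, ASPECT=mi:
underlying: usot-gud-ro-u-t
1. 0 -> e / C _ C #: no change
2. f -> v, p -> b, s -> z, t -> d / _ Z: fires at position(s) 4: usodgudrout
3. k -> g, s -> z / V _ V: fires at position(s) 2: uzodgudrout
surface: uzodgudrout

cell RANK=zo, SUR=ri, MOD=so, ASPECT=lu:
underlying: usot-gud-d-u-is
1. 0 -> e / C _ C #: no change
2. f -> v, p -> b, s -> z, t -> d / _ Z: fires at position(s) 4: usodgudduis
3. k -> g, s -> z / V _ V: fires at position(s) 2: uzodgudduis
surface: uzodgudduis

cell RANK=ib, SUR=ri, MOD=mi, ASPECT=so:
underlying: usot-si-te-og-is
1. 0 -> e / C _ C #: no change
2. f -> v, p -> b, s -> z, t -> d / _ Z: no change
3. k -> g, s -> z / V _ V: fires at position(s) 2: uzotsiteogis
surface: uzotsiteogis

cell RANK=ib, SUR=fe, MOD=ki, ASPECT=vo:
underlying: usot-u-mu-og-t
1. 0 -> e / C _ C #: inserts after position(s) 9: usotumuoget
2. f -> v, p -> b, s -> z, t -> d / _ Z: no change
3. k -> g, s -> z / V _ V: fires at position(s) 2: uzotumuoget
surface: uzotumuoget


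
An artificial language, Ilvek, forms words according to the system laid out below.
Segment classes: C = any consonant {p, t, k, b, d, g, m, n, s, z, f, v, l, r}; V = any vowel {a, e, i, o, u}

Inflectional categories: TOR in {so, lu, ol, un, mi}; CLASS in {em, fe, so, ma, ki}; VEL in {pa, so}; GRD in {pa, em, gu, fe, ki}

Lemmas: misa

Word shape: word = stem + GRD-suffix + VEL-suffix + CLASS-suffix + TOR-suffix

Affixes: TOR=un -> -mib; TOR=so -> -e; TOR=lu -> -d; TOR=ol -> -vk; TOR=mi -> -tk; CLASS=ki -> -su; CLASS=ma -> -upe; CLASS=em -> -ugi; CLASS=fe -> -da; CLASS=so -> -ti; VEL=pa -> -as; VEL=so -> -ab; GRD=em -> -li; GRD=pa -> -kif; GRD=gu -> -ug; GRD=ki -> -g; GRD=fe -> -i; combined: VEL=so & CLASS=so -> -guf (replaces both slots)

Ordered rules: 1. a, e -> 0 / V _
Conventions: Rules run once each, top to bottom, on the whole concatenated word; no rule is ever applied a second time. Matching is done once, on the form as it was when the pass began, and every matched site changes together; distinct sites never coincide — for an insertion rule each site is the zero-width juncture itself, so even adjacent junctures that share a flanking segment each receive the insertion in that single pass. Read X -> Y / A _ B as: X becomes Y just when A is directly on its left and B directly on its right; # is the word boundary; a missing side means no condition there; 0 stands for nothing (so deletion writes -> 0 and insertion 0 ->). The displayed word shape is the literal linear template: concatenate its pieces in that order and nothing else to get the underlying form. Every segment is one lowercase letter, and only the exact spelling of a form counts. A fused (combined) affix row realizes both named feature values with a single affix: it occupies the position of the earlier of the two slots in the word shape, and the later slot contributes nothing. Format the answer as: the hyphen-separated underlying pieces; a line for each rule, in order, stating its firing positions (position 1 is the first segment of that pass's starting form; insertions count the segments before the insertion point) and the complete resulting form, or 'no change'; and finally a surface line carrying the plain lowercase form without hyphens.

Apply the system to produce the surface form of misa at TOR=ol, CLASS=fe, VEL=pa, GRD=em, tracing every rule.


underlying: misa-li-as-da-vk
1. a, e -> 0 / V _: fires at position(s) 7: misalisdavk
surface: misalisdavk


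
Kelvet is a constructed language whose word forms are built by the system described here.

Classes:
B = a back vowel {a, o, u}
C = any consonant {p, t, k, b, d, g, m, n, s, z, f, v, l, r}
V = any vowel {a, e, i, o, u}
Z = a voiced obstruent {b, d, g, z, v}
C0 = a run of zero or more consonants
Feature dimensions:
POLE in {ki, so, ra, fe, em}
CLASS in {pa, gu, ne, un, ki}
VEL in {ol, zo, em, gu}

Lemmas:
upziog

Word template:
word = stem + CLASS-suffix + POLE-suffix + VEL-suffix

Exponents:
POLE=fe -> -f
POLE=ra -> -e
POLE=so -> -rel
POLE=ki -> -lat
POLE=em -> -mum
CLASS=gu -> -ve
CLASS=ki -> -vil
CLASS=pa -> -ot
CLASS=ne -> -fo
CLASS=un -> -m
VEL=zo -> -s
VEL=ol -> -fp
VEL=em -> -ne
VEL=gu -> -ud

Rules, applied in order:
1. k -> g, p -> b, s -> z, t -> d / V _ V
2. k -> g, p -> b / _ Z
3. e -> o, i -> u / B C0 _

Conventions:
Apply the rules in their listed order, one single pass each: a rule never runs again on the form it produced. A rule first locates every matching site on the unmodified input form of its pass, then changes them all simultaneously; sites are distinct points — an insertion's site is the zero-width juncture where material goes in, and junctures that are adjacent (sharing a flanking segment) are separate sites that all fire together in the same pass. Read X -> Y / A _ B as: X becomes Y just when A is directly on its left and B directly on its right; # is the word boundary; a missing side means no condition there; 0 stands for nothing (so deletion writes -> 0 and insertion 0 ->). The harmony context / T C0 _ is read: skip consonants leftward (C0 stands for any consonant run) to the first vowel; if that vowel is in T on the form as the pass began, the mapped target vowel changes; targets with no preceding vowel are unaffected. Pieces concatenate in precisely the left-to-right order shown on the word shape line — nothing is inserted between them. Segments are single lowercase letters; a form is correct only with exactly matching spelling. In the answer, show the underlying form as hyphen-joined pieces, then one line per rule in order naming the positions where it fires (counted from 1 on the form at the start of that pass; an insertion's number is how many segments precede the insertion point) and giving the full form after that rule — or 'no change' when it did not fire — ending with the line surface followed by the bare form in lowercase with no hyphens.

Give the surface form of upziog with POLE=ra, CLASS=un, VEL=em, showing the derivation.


underlying: upziog-m-e-ne
1. k -> g, p -> b, s -> z, t -> d / V _ V: no change
2. k -> g, p -> b / _ Z: fires at position(s) 2: ubziogmene
3. e -> o, i -> u / B C0 _: fires at position(s) 4, 8: ubzuogmone
surface: ubzuogmone


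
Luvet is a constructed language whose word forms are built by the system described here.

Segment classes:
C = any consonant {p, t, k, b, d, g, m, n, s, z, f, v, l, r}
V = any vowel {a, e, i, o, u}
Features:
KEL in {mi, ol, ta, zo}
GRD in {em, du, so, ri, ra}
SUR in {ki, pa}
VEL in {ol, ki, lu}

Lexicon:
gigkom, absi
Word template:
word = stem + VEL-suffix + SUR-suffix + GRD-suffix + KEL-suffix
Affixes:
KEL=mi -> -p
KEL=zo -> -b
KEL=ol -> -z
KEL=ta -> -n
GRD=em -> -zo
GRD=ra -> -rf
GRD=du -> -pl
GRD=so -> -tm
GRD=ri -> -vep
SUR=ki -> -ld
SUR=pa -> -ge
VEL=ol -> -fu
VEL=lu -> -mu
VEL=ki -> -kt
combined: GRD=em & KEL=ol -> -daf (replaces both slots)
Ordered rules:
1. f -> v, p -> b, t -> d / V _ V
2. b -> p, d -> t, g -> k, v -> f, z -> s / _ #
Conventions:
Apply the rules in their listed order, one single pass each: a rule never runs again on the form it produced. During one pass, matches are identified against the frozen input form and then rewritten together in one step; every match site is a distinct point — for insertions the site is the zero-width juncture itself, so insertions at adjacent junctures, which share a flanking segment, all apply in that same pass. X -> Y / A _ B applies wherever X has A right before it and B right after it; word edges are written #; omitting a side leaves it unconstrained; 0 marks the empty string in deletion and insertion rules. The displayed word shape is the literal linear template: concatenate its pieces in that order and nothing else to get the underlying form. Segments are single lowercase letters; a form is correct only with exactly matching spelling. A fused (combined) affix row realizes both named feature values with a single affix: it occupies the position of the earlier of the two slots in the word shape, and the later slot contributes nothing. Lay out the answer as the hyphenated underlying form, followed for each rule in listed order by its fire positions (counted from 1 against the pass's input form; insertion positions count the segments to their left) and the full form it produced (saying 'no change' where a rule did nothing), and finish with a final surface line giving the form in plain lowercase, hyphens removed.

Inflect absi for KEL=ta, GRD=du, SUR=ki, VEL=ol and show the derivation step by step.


underlying: absi-fu-ld-pl-n
1. f -> v, p -> b, t -> d / V _ V: fires at position(s) 5: absivuldpln
2. b -> p, d -> t, g -> k, v -> f, z -> s / _ #: no change
surface: absivuldpln


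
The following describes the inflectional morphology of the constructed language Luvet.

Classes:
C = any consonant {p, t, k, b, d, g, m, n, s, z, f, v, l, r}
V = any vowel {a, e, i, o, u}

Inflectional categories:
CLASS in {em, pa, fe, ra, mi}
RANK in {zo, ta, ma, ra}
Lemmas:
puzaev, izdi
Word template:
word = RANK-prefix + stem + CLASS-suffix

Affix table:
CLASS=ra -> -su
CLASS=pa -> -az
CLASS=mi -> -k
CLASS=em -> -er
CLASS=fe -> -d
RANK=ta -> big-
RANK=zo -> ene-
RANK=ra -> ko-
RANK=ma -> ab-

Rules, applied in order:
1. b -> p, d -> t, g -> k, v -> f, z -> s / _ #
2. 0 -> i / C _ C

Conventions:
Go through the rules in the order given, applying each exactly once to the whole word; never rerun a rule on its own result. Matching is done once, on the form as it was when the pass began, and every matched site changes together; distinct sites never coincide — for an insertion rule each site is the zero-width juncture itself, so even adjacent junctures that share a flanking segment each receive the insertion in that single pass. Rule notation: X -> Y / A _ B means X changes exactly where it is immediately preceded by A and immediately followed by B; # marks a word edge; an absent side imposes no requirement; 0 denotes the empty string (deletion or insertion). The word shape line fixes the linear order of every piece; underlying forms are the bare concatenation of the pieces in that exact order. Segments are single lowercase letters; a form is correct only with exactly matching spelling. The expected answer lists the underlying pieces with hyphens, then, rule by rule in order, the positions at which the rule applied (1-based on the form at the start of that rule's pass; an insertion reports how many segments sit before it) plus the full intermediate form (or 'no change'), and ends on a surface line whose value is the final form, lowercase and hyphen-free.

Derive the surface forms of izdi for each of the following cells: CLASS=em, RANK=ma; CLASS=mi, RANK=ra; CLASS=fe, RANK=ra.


cell CLASS=em, RANK=ma:
underlying: ab-izdi-er
1. b -> p, d -> t, g -> k, v -> f, z -> s / _ #: no change
2. 0 -> i / C _ C: inserts after position(s) 4: abizidier
surface: abizidier

cell CLASS=mi, RANK=ra:
underlying: ko-izdi-k
1. b -> p, d -> t, g -> k, v -> f, z -> s / _ #: no change
2. 0 -> i / C _ C: inserts after position(s) 4: koizidik
surface: koizidik

cell CLASS=fe, RANK=ra:
underlying: ko-izdi-d
1. b -> p, d -> t, g -> k, v -> f, z -> s / _ #: fires at position(s) 7: koizdit
2. 0 -> i / C _ C: inserts after position(s) 4: koizidit
surface: koizidit


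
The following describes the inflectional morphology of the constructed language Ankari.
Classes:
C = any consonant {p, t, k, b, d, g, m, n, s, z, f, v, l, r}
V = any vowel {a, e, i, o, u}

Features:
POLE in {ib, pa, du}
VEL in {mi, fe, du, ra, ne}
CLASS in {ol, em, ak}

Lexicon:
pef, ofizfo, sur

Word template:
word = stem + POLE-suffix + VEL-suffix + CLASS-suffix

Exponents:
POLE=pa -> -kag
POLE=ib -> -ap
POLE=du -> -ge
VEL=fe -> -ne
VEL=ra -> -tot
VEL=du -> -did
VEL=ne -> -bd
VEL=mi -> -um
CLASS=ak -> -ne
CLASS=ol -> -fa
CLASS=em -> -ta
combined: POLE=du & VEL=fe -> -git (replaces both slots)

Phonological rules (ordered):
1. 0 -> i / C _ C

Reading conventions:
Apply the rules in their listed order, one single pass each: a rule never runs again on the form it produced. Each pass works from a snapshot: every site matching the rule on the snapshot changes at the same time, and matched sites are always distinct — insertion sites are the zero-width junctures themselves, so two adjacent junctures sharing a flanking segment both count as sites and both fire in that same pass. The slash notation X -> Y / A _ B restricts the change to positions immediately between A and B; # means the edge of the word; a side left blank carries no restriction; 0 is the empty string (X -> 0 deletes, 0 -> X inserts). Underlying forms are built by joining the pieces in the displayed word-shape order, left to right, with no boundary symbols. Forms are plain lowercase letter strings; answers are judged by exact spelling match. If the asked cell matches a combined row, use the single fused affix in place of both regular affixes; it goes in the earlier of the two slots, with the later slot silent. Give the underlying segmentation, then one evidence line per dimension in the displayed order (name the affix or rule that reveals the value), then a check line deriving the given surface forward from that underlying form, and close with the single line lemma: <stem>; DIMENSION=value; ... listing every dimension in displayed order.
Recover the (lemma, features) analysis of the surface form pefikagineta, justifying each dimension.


underlying: pef-kag-ne-ta
POLE=pa - signalled by the affix -kag
VEL=fe - signalled by the affix -ne
CLASS=em - signalled by the affix -ta
check: pefkagneta -> pefikagineta
lemma: pef; POLE=pa; VEL=fe; CLASS=em


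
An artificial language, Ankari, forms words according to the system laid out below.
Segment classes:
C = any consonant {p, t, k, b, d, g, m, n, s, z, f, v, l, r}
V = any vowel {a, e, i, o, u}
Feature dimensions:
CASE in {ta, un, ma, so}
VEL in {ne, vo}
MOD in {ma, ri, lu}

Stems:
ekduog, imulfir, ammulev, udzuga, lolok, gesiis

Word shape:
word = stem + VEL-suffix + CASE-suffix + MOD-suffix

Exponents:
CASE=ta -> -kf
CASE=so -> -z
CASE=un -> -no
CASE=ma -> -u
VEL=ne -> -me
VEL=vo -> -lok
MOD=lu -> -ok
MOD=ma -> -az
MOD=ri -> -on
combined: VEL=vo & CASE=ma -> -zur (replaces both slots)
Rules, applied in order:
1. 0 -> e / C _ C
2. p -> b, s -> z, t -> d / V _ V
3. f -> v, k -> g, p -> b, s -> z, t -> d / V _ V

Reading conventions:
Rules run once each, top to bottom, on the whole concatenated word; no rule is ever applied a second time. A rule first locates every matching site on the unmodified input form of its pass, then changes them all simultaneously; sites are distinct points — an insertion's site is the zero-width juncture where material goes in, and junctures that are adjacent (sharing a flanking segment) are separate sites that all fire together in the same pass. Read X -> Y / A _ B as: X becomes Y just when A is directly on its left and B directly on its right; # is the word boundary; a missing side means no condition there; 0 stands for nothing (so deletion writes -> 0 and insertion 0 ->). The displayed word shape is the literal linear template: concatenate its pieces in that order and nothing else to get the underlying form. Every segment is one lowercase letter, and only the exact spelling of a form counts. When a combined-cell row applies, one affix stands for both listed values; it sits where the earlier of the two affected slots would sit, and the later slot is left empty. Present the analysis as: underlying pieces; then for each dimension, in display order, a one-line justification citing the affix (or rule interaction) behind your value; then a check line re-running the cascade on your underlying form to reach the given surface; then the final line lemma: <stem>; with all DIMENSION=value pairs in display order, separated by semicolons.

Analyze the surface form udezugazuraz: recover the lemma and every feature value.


underlying: udzuga-zur-az
CASE=ma - signalled by the combined affix row
VEL=vo - signalled by the combined affix row
MOD=ma - signalled by the affix -az
check: udzugazuraz -> udezugazuraz -> udezugazuraz -> udezugazuraz
lemma: udzuga; CASE=ma; VEL=vo; MOD=ma


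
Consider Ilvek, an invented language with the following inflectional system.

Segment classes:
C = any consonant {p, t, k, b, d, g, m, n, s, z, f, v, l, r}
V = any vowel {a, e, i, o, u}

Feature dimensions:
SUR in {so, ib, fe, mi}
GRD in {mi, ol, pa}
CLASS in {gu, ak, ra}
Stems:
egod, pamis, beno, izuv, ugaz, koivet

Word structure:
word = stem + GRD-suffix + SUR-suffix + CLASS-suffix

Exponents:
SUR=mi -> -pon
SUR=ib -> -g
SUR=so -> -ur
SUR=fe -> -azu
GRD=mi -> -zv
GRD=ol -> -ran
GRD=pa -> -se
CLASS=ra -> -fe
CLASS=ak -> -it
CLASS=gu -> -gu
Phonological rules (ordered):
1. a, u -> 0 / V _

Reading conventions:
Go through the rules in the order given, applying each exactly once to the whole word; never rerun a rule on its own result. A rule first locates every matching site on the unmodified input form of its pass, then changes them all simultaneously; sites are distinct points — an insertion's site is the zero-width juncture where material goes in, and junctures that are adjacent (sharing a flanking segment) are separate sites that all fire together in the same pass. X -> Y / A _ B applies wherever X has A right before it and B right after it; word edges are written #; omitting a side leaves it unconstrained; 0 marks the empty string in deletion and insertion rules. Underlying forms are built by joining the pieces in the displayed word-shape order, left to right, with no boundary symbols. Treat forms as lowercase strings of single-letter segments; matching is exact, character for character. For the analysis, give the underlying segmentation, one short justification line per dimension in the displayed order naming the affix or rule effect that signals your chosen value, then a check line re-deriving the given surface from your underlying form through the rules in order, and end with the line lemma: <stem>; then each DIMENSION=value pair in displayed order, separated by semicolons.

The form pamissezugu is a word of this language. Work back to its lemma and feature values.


underlying: pamis-se-azu-gu
SUR=fe - signalled by the affix -azu
GRD=pa - signalled by the affix -se
CLASS=gu - signalled by the affix -gu
check: pamisseazugu -> pamissezugu
lemma: pamis; SUR=fe; GRD=pa; CLASS=gu


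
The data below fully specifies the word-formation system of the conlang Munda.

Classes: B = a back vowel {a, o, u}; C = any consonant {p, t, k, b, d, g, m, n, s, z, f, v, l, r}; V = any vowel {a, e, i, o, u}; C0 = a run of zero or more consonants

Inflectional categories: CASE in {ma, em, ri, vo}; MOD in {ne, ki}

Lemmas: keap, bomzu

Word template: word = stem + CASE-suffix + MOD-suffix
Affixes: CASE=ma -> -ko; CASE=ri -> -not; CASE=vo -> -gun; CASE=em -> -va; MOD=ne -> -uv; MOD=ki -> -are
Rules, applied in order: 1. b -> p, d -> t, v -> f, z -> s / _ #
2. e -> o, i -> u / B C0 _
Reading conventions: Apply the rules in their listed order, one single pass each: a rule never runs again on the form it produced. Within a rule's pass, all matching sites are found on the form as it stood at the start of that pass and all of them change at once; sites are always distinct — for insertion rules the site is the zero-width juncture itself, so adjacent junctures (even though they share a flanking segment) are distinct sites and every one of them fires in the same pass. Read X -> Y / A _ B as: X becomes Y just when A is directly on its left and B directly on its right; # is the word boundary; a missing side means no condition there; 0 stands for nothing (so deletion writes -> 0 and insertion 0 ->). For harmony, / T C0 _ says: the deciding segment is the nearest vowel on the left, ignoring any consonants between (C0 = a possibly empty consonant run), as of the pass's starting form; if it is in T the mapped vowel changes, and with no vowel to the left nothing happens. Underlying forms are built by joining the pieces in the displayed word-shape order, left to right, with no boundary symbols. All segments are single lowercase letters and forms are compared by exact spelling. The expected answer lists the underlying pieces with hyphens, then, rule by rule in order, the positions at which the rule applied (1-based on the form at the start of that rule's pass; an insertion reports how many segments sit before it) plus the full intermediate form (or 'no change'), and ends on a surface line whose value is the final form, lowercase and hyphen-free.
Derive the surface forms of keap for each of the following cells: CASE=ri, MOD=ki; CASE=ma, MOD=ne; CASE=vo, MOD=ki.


cell CASE=ri, MOD=ki:
underlying: keap-not-are
1. b -> p, d -> t, v -> f, z -> s / _ #: no change
2. e -> o, i -> u / B C0 _: fires at position(s) 10: keapnotaro
surface: keapnotaro

cell CASE=ma, MOD=ne:
underlying: keap-ko-uv
1. b -> p, d -> t, v -> f, z -> s / _ #: fires at position(s) 8: keapkouf
2. e -> o, i -> u / B C0 _: no change
surface: keapkouf

cell CASE=vo, MOD=ki:
underlying: keap-gun-are
1. b -> p, d -> t, v -> f, z -> s / _ #: no change
2. e -> o, i -> u / B C0 _: fires at position(s) 10: keapgunaro
surface: keapgunaro


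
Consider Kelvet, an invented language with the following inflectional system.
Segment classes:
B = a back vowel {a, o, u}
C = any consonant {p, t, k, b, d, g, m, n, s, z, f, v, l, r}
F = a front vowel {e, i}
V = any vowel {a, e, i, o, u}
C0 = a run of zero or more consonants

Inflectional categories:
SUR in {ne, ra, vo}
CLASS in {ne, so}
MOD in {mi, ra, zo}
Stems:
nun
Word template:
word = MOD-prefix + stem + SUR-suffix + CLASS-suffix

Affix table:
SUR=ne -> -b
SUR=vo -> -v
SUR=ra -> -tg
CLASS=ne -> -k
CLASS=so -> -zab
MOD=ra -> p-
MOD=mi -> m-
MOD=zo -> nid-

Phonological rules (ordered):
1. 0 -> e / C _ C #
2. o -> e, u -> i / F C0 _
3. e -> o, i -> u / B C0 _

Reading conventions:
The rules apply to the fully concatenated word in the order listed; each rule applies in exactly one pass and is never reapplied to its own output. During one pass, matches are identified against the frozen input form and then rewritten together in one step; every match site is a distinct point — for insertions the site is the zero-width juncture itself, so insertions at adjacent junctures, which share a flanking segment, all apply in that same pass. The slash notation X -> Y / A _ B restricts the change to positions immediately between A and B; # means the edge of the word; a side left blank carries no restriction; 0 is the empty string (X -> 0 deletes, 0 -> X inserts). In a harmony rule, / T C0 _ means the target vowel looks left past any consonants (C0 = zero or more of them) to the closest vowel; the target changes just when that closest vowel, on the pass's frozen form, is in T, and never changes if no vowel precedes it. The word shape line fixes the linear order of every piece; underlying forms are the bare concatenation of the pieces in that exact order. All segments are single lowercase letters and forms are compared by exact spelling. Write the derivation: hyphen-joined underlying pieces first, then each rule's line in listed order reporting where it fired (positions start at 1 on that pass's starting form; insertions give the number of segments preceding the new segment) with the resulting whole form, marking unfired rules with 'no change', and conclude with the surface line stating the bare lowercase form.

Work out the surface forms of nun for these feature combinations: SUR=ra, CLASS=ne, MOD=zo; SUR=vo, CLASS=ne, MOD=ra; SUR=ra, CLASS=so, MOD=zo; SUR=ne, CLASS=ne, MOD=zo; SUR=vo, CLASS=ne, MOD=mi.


cell SUR=ra, CLASS=ne, MOD=zo:
underlying: nid-nun-tg-k
1. 0 -> e / C _ C #: inserts after position(s) 8: nidnuntgek
2. o -> e, u -> i / F C0 _: fires at position(s) 5: nidnintgek
3. e -> o, i -> u / B C0 _: no change
surface: nidnintgek

cell SUR=vo, CLASS=ne, MOD=ra:
underlying: p-nun-v-k
1. 0 -> e / C _ C #: inserts after position(s) 5: pnunvek
2. o -> e, u -> i / F C0 _: no change
3. e -> o, i -> u / B C0 _: fires at position(s) 6: pnunvok
surface: pnunvok

cell SUR=ra, CLASS=so, MOD=zo:
underlying: nid-nun-tg-zab
1. 0 -> e / C _ C #: no change
2. o -> e, u -> i / F C0 _: fires at position(s) 5: nidnintgzab
3. e -> o, i -> u / B C0 _: no change
surface: nidnintgzab

cell SUR=ne, CLASS=ne, MOD=zo:
underlying: nid-nun-b-k
1. 0 -> e / C _ C #: inserts after position(s) 7: nidnunbek
2. o -> e, u -> i / F C0 _: fires at position(s) 5: nidninbek
3. e -> o, i -> u / B C0 _: no change
surface: nidninbek

cell SUR=vo, CLASS=ne, MOD=mi:
underlying: m-nun-v-k
1. 0 -> e / C _ C #: inserts after position(s) 5: mnunvek
2. o -> e, u -> i / F C0 _: no change
3. e -> o, i -> u / B C0 _: fires at position(s) 6: mnunvok
surface: mnunvok


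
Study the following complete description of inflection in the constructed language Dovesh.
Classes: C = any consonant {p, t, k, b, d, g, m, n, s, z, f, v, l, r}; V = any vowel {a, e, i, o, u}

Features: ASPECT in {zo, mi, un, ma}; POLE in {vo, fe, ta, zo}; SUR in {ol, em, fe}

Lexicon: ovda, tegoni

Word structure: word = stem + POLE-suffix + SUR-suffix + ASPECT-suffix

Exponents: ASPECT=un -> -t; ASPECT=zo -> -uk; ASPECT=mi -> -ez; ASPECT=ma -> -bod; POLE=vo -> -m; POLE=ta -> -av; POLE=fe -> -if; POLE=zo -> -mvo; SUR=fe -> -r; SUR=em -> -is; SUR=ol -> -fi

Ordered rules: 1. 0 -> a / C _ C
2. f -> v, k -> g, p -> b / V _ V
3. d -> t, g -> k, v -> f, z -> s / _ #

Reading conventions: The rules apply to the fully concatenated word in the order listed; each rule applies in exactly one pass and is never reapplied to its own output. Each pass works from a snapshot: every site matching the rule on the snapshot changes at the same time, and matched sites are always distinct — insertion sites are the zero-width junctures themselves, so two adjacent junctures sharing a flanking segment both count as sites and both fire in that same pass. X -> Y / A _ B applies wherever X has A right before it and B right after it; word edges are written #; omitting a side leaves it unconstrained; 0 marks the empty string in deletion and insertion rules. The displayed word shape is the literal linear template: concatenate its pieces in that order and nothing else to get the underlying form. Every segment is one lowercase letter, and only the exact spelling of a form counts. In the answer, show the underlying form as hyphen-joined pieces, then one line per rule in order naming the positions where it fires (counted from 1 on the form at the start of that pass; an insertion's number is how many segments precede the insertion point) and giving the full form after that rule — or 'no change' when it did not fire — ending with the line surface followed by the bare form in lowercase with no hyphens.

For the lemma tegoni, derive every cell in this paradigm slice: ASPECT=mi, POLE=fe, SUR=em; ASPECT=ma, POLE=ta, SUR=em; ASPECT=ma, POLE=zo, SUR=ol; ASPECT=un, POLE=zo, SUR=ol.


cell ASPECT=mi, POLE=fe, SUR=em:
underlying: tegoni-if-is-ez
1. 0 -> a / C _ C: no change
2. f -> v, k -> g, p -> b / V _ V: fires at position(s) 8: tegoniivisez
3. d -> t, g -> k, v -> f, z -> s / _ #: fires at position(s) 12: tegoniivises
surface: tegoniivises

cell ASPECT=ma, POLE=ta, SUR=em:
underlying: tegoni-av-is-bod
1. 0 -> a / C _ C: inserts after position(s) 10: tegoniavisabod
2. f -> v, k -> g, p -> b / V _ V: no change
3. d -> t, g -> k, v -> f, z -> s / _ #: fires at position(s) 14: tegoniavisabot
surface: tegoniavisabot

cell ASPECT=ma, POLE=zo, SUR=ol:
underlying: tegoni-mvo-fi-bod
1. 0 -> a / C _ C: inserts after position(s) 7: tegonimavofibod
2. f -> v, k -> g, p -> b / V _ V: fires at position(s) 11: tegonimavovibod
3. d -> t, g -> k, v -> f, z -> s / _ #: fires at position(s) 15: tegonimavovibot
surface: tegonimavovibot

cell ASPECT=un, POLE=zo, SUR=ol:
underlying: tegoni-mvo-fi-t
1. 0 -> a / C _ C: inserts after position(s) 7: tegonimavofit
2. f -> v, k -> g, p -> b / V _ V: fires at position(s) 11: tegonimavovit
3. d -> t, g -> k, v -> f, z -> s / _ #: no change
surface: tegonimavovit


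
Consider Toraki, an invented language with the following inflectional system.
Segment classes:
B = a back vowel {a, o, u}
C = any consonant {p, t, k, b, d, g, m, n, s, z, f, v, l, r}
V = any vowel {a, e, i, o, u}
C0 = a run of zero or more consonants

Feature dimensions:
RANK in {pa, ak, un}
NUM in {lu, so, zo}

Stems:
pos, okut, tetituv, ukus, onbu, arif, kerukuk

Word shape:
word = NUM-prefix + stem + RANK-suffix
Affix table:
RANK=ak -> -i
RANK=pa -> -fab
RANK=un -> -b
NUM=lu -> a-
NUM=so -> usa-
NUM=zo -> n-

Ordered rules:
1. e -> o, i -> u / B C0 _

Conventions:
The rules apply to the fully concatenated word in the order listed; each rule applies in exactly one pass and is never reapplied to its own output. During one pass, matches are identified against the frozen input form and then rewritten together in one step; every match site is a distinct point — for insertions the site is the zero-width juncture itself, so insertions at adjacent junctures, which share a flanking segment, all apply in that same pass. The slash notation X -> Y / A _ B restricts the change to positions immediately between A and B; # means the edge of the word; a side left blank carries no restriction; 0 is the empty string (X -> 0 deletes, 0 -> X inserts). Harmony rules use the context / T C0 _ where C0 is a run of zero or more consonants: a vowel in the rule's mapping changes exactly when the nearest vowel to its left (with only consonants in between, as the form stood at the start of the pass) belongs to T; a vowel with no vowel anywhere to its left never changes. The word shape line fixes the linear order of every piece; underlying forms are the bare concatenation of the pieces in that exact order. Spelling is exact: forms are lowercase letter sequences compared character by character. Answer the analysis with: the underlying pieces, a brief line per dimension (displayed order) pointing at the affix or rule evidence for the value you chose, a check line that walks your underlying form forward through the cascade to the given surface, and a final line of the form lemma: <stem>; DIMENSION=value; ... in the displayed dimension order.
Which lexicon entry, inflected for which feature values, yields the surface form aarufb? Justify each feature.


underlying: a-arif-b
RANK=un - signalled by the affix -b
NUM=lu - signalled by the affix a-
check: aarifb -> aarufb
lemma: arif; RANK=un; NUM=lu


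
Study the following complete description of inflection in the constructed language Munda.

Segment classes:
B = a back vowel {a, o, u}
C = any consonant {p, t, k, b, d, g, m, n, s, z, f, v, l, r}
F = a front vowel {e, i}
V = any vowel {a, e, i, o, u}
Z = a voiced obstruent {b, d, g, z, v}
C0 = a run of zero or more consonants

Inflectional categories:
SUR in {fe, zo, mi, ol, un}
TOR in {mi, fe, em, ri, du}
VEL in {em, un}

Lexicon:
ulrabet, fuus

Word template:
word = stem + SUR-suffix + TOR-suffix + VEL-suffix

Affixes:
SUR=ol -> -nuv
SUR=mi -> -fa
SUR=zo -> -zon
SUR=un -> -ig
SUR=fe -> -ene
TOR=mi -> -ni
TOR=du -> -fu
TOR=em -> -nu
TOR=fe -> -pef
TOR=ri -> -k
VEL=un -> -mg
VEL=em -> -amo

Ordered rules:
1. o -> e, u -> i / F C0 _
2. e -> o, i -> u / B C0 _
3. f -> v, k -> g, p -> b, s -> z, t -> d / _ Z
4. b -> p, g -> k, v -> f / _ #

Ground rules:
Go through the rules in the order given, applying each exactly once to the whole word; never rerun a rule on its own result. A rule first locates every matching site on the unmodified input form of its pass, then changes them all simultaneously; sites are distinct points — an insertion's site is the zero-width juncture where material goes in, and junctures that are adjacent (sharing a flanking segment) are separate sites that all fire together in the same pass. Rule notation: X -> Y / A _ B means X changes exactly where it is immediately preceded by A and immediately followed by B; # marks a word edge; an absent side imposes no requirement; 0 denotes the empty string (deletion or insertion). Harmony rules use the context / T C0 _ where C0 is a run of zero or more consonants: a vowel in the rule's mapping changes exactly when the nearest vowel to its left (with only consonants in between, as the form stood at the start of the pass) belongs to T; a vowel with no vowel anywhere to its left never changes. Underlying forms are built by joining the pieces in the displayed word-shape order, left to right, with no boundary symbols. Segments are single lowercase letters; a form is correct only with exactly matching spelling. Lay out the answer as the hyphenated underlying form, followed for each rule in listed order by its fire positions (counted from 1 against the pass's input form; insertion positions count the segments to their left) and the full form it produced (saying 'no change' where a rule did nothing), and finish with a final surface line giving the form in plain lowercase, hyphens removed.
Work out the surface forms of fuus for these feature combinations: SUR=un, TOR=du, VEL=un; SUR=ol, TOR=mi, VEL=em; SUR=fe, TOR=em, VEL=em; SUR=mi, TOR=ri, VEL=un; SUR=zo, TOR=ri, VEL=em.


cell SUR=un, TOR=du, VEL=un:
underlying: fuus-ig-fu-mg
1. o -> e, u -> i / F C0 _: fires at position(s) 8: fuusigfimg
2. e -> o, i -> u / B C0 _: fires at position(s) 5: fuusugfimg
3. f -> v, k -> g, p -> b, s -> z, t -> d / _ Z: no change
4. b -> p, g -> k, v -> f / _ #: fires at position(s) 10: fuusugfimk
surface: fuusugfimk

cell SUR=ol, TOR=mi, VEL=em:
underlying: fuus-nuv-ni-amo
1. o -> e, u -> i / F C0 _: no change
2. e -> o, i -> u / B C0 _: fires at position(s) 9: fuusnuvnuamo
3. f -> v, k -> g, p -> b, s -> z, t -> d / _ Z: no change
4. b -> p, g -> k, v -> f / _ #: no change
surface: fuusnuvnuamo

cell SUR=fe, TOR=em, VEL=em:
underlying: fuus-ene-nu-amo
1. o -> e, u -> i / F C0 _: fires at position(s) 9: fuuseneniamo
2. e -> o, i -> u / B C0 _: fires at position(s) 5: fuusoneniamo
3. f -> v, k -> g, p -> b, s -> z, t -> d / _ Z: no change
4. b -> p, g -> k, v -> f / _ #: no change
surface: fuusoneniamo

cell SUR=mi, TOR=ri, VEL=un:
underlying: fuus-fa-k-mg
1. o -> e, u -> i / F C0 _: no change
2. e -> o, i -> u / B C0 _: no change
3. f -> v, k -> g, p -> b, s -> z, t -> d / _ Z: no change
4. b -> p, g -> k, v -> f / _ #: fires at position(s) 9: fuusfakmk
surface: fuusfakmk

cell SUR=zo, TOR=ri, VEL=em:
underlying: fuus-zon-k-amo
1. o -> e, u -> i / F C0 _: no change
2. e -> o, i -> u / B C0 _: no change
3. f -> v, k -> g, p -> b, s -> z, t -> d / _ Z: fires at position(s) 4: fuuzzonkamo
4. b -> p, g -> k, v -> f / _ #: no change
surface: fuuzzonkamo


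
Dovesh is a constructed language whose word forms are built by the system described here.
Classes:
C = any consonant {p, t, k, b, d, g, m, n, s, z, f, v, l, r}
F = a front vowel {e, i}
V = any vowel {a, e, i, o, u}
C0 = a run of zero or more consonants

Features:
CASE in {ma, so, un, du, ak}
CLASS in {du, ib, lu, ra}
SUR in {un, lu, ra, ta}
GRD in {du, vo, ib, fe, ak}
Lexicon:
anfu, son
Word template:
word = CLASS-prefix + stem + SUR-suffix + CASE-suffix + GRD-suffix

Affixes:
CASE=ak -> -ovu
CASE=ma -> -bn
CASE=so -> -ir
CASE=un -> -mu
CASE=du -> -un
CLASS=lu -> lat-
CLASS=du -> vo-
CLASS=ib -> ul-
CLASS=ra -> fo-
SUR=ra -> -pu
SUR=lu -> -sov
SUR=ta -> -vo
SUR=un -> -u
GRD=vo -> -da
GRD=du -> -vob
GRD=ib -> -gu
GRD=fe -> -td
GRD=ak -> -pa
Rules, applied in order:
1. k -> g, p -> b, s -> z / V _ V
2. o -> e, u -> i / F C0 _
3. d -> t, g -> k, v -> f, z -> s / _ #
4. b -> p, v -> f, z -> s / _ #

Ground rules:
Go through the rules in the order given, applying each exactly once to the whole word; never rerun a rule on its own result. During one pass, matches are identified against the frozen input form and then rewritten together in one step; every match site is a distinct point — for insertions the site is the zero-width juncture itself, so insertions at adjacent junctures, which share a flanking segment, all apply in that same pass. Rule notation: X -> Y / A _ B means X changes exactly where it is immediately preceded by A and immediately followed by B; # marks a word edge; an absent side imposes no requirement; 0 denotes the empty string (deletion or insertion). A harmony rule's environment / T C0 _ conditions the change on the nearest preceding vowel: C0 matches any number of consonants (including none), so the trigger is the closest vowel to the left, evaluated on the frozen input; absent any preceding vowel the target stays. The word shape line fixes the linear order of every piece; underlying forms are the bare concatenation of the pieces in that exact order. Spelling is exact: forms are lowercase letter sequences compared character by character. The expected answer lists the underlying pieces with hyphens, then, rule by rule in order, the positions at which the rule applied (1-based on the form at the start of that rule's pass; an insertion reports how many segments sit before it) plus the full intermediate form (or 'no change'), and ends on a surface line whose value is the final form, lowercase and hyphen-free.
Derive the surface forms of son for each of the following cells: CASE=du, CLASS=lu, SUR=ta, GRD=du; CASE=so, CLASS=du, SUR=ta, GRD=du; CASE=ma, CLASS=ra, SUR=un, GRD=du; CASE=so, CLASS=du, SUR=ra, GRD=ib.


cell CASE=du, CLASS=lu, SUR=ta, GRD=du:
underlying: lat-son-vo-un-vob
1. k -> g, p -> b, s -> z / V _ V: no change
2. o -> e, u -> i / F C0 _: no change
3. d -> t, g -> k, v -> f, z -> s / _ #: no change
4. b -> p, v -> f, z -> s / _ #: fires at position(s) 13: latsonvounvop
surface: latsonvounvop

cell CASE=so, CLASS=du, SUR=ta, GRD=du:
underlying: vo-son-vo-ir-vob
1. k -> g, p -> b, s -> z / V _ V: fires at position(s) 3: vozonvoirvob
2. o -> e, u -> i / F C0 _: fires at position(s) 11: vozonvoirveb
3. d -> t, g -> k, v -> f, z -> s / _ #: no change
4. b -> p, v -> f, z -> s / _ #: fires at position(s) 12: vozonvoirvep
surface: vozonvoirvep

cell CASE=ma, CLASS=ra, SUR=un, GRD=du:
underlying: fo-son-u-bn-vob
1. k -> g, p -> b, s -> z / V _ V: fires at position(s) 3: fozonubnvob
2. o -> e, u -> i / F C0 _: no change
3. d -> t, g -> k, v -> f, z -> s / _ #: no change
4. b -> p, v -> f, z -> s / _ #: fires at position(s) 11: fozonubnvop
surface: fozonubnvop

cell CASE=so, CLASS=du, SUR=ra, GRD=ib:
underlying: vo-son-pu-ir-gu
1. k -> g, p -> b, s -> z / V _ V: fires at position(s) 3: vozonpuirgu
2. o -> e, u -> i / F C0 _: fires at position(s) 11: vozonpuirgi
3. d -> t, g -> k, v -> f, z -> s / _ #: no change
4. b -> p, v -> f, z -> s / _ #: no change
surface: vozonpuirgi
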